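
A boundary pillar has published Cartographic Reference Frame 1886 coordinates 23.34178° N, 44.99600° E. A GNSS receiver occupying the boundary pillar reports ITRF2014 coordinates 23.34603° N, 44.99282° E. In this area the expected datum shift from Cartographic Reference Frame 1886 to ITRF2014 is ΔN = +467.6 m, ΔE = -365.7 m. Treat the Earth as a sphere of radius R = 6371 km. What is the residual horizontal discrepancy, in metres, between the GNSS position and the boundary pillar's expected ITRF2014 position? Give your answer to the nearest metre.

41 m

Observed coordinate differences: Δφ = +0.00425°, Δλ = -0.00318°.
Converting to metres (1° lat = 111195 m, cos φ = 0.918158): observed ΔN = 472.6 m, observed ΔE = -324.7 m.
Subtracting the expected shift leaves a residual of 472.6 − (467.6) = 5.0 m north and -324.7 − (-365.7) = 41.0 m east.
Residual distance = √(5.0² + 41.0²) = 41.3 m.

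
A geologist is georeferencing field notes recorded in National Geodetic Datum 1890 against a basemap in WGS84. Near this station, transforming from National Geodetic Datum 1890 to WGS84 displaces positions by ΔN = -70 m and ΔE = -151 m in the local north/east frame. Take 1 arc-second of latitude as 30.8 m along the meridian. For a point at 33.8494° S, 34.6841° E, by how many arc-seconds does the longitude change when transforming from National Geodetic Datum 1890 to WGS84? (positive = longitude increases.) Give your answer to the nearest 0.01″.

At latitude -33.8494°, cos φ = 0.830505.
1″ of longitude at this latitude = 30.80 × cos φ = 25.5795 m, so Δλ = -151.0 / 25.5795 = -5.903″.

Δλ = -5.90″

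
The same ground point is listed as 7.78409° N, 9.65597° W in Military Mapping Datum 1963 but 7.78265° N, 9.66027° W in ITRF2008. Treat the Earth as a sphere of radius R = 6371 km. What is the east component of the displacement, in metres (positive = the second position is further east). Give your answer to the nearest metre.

ΔE = -474 m

Δφ = 7.78265° − 7.78409° = -0.00144°; Δλ = -9.66027° − -9.65597° = -0.00430°.
1° along a meridian = πR/180 = 111195 m.
ΔN = Δφ × 111195 = -160.1 m; ΔE = Δλ × 111195 × cos(7.78409°) = -0.00430 × 111195 × 0.990785 = -473.7 m.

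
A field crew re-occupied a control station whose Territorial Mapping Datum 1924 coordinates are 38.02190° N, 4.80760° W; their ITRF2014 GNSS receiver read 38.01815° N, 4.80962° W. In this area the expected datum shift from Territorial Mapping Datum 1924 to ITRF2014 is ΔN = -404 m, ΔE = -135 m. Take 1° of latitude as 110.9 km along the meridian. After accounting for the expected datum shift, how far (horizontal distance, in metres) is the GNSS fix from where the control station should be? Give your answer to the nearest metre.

Observed coordinate differences: Δφ = -0.00375°, Δλ = -0.00202°.
Converting to metres (1° lat = 110900 m, cos φ = 0.787775): observed ΔN = -415.9 m, observed ΔE = -176.5 m.
Subtracting the expected shift leaves a residual of -415.9 − (-404) = -11.9 m north and -176.5 − (-135) = -41.5 m east.
Residual distance = √((-11.9)² + (-41.5)²) = 43.1 m.

43 m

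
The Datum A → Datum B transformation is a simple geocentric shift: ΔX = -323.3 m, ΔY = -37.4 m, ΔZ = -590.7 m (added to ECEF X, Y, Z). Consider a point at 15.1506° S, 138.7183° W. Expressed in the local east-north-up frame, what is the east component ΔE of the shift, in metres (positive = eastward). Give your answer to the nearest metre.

ΔE = -185 m

The local east axis at (φ, λ) is (−sin λ, cos λ, 0), so ΔE = −sin(-138.7183°)·(-323.3) + cos(-138.7183°)·(-37.4) = -185.20 m.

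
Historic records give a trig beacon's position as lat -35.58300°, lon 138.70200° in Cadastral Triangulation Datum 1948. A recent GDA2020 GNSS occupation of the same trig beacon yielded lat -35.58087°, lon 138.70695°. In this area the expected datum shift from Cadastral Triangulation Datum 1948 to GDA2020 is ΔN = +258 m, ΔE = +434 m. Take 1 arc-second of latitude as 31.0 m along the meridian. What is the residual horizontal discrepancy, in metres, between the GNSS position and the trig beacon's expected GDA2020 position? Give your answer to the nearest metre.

Observed coordinate differences: Δφ = +0.00213°, Δλ = +0.00495°.
Converting to metres (1° lat = 111600 m, cos φ = 0.813273): observed ΔN = 237.7 m, observed ΔE = 449.3 m.
Subtracting the expected shift leaves a residual of 237.7 − (258) = -20.3 m north and 449.3 − (434) = 15.3 m east.
Residual distance = √((-20.3)² + 15.3²) = 25.4 m.

25 m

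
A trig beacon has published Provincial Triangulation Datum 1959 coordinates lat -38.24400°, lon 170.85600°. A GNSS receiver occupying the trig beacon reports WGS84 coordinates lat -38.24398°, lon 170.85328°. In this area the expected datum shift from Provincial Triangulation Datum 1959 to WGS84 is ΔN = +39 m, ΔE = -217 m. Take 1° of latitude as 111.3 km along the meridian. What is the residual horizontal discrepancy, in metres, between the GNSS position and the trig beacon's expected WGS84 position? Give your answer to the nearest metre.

42 m

Observed coordinate differences: Δφ = +0.00002°, Δλ = -0.00272°.
Converting to metres (1° lat = 111300 m, cos φ = 0.785382): observed ΔN = 2.2 m, observed ΔE = -237.8 m.
Subtracting the expected shift leaves a residual of 2.2 − (39) = -36.8 m north and -237.8 − (-217) = -20.8 m east.
Residual distance = √((-36.8)² + (-20.8)²) = 42.2 m.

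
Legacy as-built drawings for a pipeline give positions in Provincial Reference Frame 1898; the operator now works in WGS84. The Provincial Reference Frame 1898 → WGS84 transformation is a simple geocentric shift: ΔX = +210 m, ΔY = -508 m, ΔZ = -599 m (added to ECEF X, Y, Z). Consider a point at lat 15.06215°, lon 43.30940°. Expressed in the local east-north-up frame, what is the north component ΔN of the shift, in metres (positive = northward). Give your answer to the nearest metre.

ΔN = -528 m

At φ = 15.06215°, λ = 43.30940°: sin φ = 0.259867, cos φ = 0.965645, sin λ = 0.685938, cos λ = 0.727660.
ΔN = −sin φ cos λ·ΔX − sin φ sin λ·ΔY + cos φ·ΔZ = −(0.259867)(0.727660)(210) − (0.259867)(0.685938)(-508) + (0.965645)(-599) = -527.58 m.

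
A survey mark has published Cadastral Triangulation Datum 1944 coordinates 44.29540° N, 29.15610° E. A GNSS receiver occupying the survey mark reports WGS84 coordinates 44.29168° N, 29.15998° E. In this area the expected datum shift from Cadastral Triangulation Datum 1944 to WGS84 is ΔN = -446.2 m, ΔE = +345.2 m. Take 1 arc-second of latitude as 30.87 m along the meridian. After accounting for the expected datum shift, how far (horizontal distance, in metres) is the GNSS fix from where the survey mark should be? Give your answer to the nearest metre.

49 m

Observed coordinate differences: Δφ = -0.00372°, Δλ = +0.00388°.
Converting to metres (1° lat = 111132 m, cos φ = 0.715749): observed ΔN = -413.4 m, observed ΔE = 308.6 m.
Subtracting the expected shift leaves a residual of -413.4 − (-446.2) = 32.8 m north and 308.6 − (345.2) = -36.6 m east.
Residual distance = √(32.8² + (-36.6)²) = 49.1 m.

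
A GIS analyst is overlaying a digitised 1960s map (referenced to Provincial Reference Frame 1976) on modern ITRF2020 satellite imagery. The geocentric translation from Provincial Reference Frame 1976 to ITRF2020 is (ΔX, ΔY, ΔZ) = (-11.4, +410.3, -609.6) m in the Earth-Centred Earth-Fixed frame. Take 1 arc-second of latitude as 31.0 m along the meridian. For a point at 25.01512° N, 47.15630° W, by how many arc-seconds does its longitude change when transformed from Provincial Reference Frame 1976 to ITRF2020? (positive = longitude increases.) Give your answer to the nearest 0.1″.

Δλ = 9.6″

sin φ = 0.422857, cos φ = 0.906196, sin λ = -0.733211, cos λ = 0.680001.
East component: ΔE = −sin λ·ΔX + cos λ·ΔY = −(-0.733211)(-11.4) + (0.680001)(410.3) = 270.65 m.
1° of latitude spans 3600 × 31.00 = 111600 m; at latitude φ, 1° of longitude spans that × cos φ = 101131.5 m, so Δλ = 270.65 / 101131.5 × 3600 = 9.634″.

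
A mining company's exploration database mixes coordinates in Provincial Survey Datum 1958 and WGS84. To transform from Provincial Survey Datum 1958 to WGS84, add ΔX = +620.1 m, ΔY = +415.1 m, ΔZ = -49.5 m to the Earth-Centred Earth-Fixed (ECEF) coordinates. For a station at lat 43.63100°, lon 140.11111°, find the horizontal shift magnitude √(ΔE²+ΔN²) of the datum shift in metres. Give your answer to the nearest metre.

At φ = 43.63100°, λ = 140.11111°: sin φ = 0.690011, cos φ = 0.723799, sin λ = 0.641301, cos λ = -0.767290.
ΔE = −sin λ·ΔX + cos λ·ΔY = −(0.641301)·(620.1) + (-0.767290)·(415.1) = -716.17 m.
ΔN = −sin φ cos λ·ΔX − sin φ sin λ·ΔY + cos φ·ΔZ = −(0.690011)(-0.767290)(620.1) − (0.690011)(0.641301)(415.1) + (0.723799)(-49.5) = 108.79 m.
Horizontal magnitude = √(ΔE² + ΔN²) = √((-716.17)² + 108.79²) = 724.39 m.

724 m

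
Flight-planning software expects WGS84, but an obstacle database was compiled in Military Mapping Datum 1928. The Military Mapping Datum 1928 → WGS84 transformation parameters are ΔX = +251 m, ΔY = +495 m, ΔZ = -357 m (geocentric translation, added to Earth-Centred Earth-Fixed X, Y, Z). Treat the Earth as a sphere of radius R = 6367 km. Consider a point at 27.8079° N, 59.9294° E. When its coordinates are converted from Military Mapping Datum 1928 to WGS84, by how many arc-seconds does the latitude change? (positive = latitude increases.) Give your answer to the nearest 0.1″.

Δφ = -18.6″

sin φ = 0.466509, cos φ = 0.884517, sin λ = 0.865409, cos λ = 0.501067.
North component: ΔN = −sin φ cos λ·ΔX − sin φ sin λ·ΔY + cos φ·ΔZ = −(0.466509)(0.501067)(251) − (0.466509)(0.865409)(495) + (0.884517)(-357) = -574.29 m.
1° of latitude spans πR/180 = 111125 m, so Δφ = -574.29 / 111125 × 3600 = -18.605″.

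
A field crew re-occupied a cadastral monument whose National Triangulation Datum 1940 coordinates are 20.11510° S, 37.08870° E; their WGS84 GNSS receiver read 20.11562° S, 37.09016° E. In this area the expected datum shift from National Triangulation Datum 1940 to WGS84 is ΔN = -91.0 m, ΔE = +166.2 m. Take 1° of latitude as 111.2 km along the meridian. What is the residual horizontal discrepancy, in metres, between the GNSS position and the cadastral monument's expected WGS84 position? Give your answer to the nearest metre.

36 m

Observed coordinate differences: Δφ = -0.00052°, Δλ = +0.00146°.
Converting to metres (1° lat = 111200 m, cos φ = 0.939004): observed ΔN = -57.8 m, observed ΔE = 152.4 m.
Subtracting the expected shift leaves a residual of -57.8 − (-91.0) = 33.2 m north and 152.4 − (166.2) = -13.8 m east.
Residual distance = √(33.2² + (-13.8)²) = 35.9 m.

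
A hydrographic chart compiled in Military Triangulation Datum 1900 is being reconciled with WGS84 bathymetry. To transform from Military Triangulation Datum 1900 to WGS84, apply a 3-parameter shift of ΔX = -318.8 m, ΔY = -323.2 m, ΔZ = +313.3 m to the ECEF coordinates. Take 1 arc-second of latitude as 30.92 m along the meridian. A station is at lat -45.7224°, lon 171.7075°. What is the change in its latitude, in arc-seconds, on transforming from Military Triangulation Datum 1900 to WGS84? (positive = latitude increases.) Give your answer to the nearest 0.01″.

sin φ = -0.715966, cos φ = 0.698135, sin λ = 0.144227, cos λ = -0.989545.
North component: ΔN = −sin φ cos λ·ΔX − sin φ sin λ·ΔY + cos φ·ΔZ = −(-0.715966)(-0.989545)(-318.8) − (-0.715966)(0.144227)(-323.2) + (0.698135)(313.3) = 411.22 m.
1° of latitude spans 3600 × 30.92 = 111312 m, so Δφ = 411.22 / 111312 × 3600 = 13.299″.

Δφ = 13.30″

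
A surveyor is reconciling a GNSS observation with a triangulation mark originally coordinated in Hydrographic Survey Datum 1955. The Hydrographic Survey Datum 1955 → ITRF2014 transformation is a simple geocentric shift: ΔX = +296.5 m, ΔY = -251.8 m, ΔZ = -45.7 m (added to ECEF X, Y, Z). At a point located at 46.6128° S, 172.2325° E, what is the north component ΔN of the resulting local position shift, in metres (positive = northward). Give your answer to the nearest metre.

The local north axis is (−sin φ cos λ, −sin φ sin λ, cos φ), giving ΔN = -213.498 − 24.732 − 31.392 = -269.62 m.

ΔN = -270 m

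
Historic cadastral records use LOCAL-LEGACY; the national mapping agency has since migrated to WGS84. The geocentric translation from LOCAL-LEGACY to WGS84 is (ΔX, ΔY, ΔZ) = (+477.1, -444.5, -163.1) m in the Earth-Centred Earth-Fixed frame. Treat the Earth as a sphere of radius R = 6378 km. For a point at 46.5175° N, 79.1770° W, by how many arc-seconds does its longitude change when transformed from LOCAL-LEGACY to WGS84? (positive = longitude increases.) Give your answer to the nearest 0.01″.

Δλ = 18.10″

sin φ = 0.725585, cos φ = 0.688133, sin λ = -0.982212, cos λ = 0.187776.
East component: ΔE = −sin λ·ΔX + cos λ·ΔY = −(-0.982212)(477.1) + (0.187776)(-444.5) = 385.15 m.
1° of latitude spans πR/180 = 111317 m; at latitude φ, 1° of longitude spans that × cos φ = 76601.0 m, so Δλ = 385.15 / 76601.0 × 3600 = 18.101″.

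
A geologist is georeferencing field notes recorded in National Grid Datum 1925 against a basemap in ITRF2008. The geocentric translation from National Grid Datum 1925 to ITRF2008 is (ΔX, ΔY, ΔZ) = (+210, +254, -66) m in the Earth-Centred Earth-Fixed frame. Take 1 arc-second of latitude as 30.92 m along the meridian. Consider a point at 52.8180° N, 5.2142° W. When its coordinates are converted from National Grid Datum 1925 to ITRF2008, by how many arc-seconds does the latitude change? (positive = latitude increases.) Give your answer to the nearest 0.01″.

sin φ = 0.796720, cos φ = 0.604349, sin λ = -0.090879, cos λ = 0.995862.
North component: ΔN = −sin φ cos λ·ΔX − sin φ sin λ·ΔY + cos φ·ΔZ = −(0.796720)(0.995862)(210) − (0.796720)(-0.090879)(254) + (0.604349)(-66) = -188.11 m.
1° of latitude spans 3600 × 30.92 = 111312 m, so Δφ = -188.11 / 111312 × 3600 = -6.084″.

Δφ = -6.08″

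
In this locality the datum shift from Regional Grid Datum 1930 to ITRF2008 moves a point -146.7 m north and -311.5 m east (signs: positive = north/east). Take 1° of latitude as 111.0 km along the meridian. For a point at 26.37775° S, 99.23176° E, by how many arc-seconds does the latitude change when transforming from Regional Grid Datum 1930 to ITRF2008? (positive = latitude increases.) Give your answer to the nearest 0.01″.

Δφ = -4.76″

1° of latitude = 111.0 km, so Δφ = -146.7 / 111000 = -0.0013216° = -4.758″.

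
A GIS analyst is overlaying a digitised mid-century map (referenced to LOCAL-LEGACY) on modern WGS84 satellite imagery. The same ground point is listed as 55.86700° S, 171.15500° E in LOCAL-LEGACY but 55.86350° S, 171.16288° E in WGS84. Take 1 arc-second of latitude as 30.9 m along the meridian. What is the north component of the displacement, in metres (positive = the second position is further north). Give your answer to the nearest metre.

ΔN = 389 m

Δφ = -55.86350° − -55.86700° = +0.00350°; Δλ = 171.16288° − 171.15500° = +0.00788°.
1° of latitude = 3600 × 30.90 = 111240 m.
ΔN = Δφ × 111240 = 389.3 m; ΔE = Δλ × 111240 × cos(-55.86700°) = +0.00788 × 111240 × 0.561116 = 491.9 m.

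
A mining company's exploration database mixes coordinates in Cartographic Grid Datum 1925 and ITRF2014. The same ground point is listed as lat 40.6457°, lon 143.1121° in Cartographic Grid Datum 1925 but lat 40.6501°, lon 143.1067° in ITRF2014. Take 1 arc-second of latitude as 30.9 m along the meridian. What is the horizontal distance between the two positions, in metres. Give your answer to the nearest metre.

Δφ = 40.6501° − 40.6457° = +0.0044°; Δλ = 143.1067° − 143.1121° = -0.0054°.
1° of latitude = 3600 × 30.90 = 111240 m.
ΔN = Δφ × 111240 = 489.5 m; ΔE = Δλ × 111240 × cos(40.6457°) = -0.0054 × 111240 × 0.758752 = -455.8 m.
Distance = √(ΔE² + ΔN²) = √((-455.8)² + 489.5²) = 668.8 m.

669 m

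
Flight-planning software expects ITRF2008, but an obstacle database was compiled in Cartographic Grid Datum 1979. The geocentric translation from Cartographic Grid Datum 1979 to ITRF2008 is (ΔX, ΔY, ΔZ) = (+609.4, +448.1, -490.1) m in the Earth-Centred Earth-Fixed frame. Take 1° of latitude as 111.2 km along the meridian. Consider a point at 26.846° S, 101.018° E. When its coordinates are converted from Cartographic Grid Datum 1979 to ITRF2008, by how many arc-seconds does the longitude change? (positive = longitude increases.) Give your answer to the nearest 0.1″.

sin φ = -0.451594, cos φ = 0.892224, sin λ = 0.981567, cos λ = -0.191117.
East component: ΔE = −sin λ·ΔX + cos λ·ΔY = −(0.981567)(609.4) + (-0.191117)(448.1) = -683.81 m.
1° of latitude spans 111200 m; at latitude φ, 1° of longitude spans that × cos φ = 99215.3 m, so Δλ = -683.81 / 99215.3 × 3600 = -24.812″.

Δλ = -24.8″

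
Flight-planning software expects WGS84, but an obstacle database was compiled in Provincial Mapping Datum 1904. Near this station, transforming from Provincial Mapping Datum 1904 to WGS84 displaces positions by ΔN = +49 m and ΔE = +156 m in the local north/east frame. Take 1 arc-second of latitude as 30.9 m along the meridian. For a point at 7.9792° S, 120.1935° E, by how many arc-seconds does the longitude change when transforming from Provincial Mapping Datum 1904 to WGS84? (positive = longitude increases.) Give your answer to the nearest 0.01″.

At latitude -7.9792°, cos φ = 0.990319.
1″ of longitude at this latitude = 30.90 × cos φ = 30.6008 m, so Δλ = 156.0 / 30.6008 = 5.098″.

Δλ = 5.10″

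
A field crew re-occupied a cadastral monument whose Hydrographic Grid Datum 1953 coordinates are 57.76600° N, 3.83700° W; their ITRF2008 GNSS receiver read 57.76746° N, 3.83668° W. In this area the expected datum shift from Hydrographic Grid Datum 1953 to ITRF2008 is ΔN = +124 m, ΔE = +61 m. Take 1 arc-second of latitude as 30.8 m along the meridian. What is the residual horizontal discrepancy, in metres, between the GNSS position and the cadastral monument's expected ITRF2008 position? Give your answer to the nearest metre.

57 m

Observed coordinate differences: Δφ = +0.00146°, Δλ = +0.00032°.
Converting to metres (1° lat = 110880 m, cos φ = 0.533378): observed ΔN = 161.9 m, observed ΔE = 18.9 m.
Subtracting the expected shift leaves a residual of 161.9 − (124) = 37.9 m north and 18.9 − (61) = -42.1 m east.
Residual distance = √(37.9² + (-42.1)²) = 56.6 m.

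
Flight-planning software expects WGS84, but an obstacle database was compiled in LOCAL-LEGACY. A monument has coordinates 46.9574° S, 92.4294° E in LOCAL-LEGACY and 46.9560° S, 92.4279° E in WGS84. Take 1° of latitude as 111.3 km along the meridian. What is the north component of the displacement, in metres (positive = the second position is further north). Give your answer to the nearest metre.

Δφ = -46.9560° − -46.9574° = +0.0014°; Δλ = 92.4279° − 92.4294° = -0.0015°.
ΔN = Δφ × 111300 = 155.8 m; ΔE = Δλ × 111300 × cos(-46.9574°) = -0.0015 × 111300 × 0.682542 = -114.0 m.

ΔN = 156 m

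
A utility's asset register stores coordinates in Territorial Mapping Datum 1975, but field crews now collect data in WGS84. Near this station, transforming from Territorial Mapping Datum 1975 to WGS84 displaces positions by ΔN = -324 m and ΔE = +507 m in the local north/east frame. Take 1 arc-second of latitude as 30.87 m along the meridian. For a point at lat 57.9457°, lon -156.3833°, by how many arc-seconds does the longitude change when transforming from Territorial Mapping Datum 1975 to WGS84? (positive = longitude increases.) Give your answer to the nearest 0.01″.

At latitude 57.9457°, cos φ = 0.530723.
1″ of longitude at this latitude = 30.87 × cos φ = 16.3834 m, so Δλ = 507.0 / 16.3834 = 30.946″.

Δλ = 30.95″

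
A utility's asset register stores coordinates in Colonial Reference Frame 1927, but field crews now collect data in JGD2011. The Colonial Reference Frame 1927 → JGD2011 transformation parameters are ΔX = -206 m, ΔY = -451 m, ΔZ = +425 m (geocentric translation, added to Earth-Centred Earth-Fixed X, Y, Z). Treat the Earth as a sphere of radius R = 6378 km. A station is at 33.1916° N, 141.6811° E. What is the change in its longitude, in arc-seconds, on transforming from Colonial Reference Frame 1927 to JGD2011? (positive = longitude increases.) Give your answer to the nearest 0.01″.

Δλ = 18.61″

sin φ = 0.547441, cos φ = 0.836845, sin λ = 0.620038, cos λ = -0.784572.
East component: ΔE = −sin λ·ΔX + cos λ·ΔY = −(0.620038)(-206) + (-0.784572)(-451) = 481.57 m.
1° of latitude spans πR/180 = 111317 m; at latitude φ, 1° of longitude spans that × cos φ = 93155.1 m, so Δλ = 481.57 / 93155.1 × 3600 = 18.610″.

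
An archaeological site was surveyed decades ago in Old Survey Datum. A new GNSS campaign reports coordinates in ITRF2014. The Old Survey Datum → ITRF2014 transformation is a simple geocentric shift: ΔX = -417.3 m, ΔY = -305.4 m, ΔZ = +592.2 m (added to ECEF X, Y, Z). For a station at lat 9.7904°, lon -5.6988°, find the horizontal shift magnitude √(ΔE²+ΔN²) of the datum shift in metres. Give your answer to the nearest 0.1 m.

735.2 m

At φ = 9.7904°, λ = -5.6988°: sin φ = 0.170044, cos φ = 0.985436, sin λ = -0.099299, cos λ = 0.995058.
ΔE = −sin λ·ΔX + cos λ·ΔY = −(-0.099299)·(-417.3) + (0.995058)·(-305.4) = -345.33 m.
ΔN = −sin φ cos λ·ΔX − sin φ sin λ·ΔY + cos φ·ΔZ = −(0.170044)(0.995058)(-417.3) − (0.170044)(-0.099299)(-305.4) + (0.985436)(592.2) = 649.03 m.
Horizontal magnitude = √(ΔE² + ΔN²) = √((-345.33)² + 649.03²) = 735.18 m.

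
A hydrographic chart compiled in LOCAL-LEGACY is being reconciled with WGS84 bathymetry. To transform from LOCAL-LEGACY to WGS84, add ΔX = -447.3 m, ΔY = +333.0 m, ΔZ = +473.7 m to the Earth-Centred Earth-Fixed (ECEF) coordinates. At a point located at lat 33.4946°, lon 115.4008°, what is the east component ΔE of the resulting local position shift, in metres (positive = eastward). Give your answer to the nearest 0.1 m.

At φ = 33.4946°, λ = 115.4008°: sin φ = 0.551858, cos φ = 0.833938, sin λ = 0.903329, cos λ = -0.428948.
ΔE = −sin λ·ΔX + cos λ·ΔY = −(0.903329)·(-447.3) + (-0.428948)·(333.0) = 261.22 m.

ΔE = 261.2 m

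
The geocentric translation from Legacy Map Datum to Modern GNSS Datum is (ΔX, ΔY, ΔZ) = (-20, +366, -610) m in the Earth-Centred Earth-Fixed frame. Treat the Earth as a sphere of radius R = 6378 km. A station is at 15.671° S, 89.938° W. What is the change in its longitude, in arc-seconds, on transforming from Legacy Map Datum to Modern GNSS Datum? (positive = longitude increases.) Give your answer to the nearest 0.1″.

Δλ = -0.7″

sin φ = -0.270113, cos φ = 0.962829, sin λ = -0.999999, cos λ = 0.001082.
East component: ΔE = −sin λ·ΔX + cos λ·ΔY = −(-0.999999)(-20) + (0.001082)(366) = -19.60 m.
1° of latitude spans πR/180 = 111317 m; at latitude φ, 1° of longitude spans that × cos φ = 107179.3 m, so Δλ = -19.60 / 107179.3 × 3600 = -0.658″.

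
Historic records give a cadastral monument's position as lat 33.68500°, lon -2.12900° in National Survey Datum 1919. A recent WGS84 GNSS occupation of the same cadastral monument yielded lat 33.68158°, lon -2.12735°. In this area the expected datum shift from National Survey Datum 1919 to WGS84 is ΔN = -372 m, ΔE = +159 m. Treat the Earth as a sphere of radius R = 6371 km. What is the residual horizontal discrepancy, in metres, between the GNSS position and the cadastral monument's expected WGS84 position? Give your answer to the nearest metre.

Observed coordinate differences: Δφ = -0.00342°, Δλ = +0.00165°.
Converting to metres (1° lat = 111195 m, cos φ = 0.832099): observed ΔN = -380.3 m, observed ΔE = 152.7 m.
Subtracting the expected shift leaves a residual of -380.3 − (-372) = -8.3 m north and 152.7 − (159) = -6.3 m east.
Residual distance = √((-8.3)² + (-6.3)²) = 10.4 m.

10 m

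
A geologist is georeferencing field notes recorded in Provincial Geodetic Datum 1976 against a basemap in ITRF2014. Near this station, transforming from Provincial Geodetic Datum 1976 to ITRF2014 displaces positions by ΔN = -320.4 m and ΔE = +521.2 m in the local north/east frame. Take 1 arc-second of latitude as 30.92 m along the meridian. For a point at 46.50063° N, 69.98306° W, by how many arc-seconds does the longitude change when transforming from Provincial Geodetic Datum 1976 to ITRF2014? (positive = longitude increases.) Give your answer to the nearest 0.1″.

At latitude 46.50063°, cos φ = 0.688347.
1″ of longitude at this latitude = 30.92 × cos φ = 21.2837 m, so Δλ = 521.2 / 21.2837 = 24.488″.

Δλ = 24.5″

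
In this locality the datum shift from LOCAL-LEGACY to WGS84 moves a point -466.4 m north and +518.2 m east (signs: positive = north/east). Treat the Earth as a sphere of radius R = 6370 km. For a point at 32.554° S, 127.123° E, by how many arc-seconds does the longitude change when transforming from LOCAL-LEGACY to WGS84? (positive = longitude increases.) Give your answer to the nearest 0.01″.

At latitude -32.554°, cos φ = 0.842885.
One radian of longitude at latitude φ spans R cos φ, so Δλ = ΔE / (R cos φ) = 518.2 / (6370000 × 0.842885) = 9.6514e-05 rad = 19.907″.

Δλ = 19.91″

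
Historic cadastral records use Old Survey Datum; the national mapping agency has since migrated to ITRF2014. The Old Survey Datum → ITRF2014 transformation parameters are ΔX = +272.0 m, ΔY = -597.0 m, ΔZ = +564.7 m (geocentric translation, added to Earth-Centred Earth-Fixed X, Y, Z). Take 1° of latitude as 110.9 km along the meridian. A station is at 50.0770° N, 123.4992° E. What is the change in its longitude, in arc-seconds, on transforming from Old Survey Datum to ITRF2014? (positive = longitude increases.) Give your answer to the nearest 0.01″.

sin φ = 0.766908, cos φ = 0.641758, sin λ = 0.833894, cos λ = -0.551925.
East component: ΔE = −sin λ·ΔX + cos λ·ΔY = −(0.833894)(272.0) + (-0.551925)(-597.0) = 102.68 m.
1° of latitude spans 110900 m; at latitude φ, 1° of longitude spans that × cos φ = 71170.9 m, so Δλ = 102.68 / 71170.9 × 3600 = 5.194″.

Δλ = 5.19″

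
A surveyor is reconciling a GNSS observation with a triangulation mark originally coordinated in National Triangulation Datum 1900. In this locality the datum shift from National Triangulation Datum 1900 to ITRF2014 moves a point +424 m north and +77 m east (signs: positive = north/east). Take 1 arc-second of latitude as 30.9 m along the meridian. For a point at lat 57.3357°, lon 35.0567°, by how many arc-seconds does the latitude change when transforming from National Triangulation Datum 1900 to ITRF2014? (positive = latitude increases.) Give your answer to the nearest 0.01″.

1″ of latitude = 30.90 m, so Δφ = 424.0 / 30.90 = 13.722″.

Δφ = 13.72″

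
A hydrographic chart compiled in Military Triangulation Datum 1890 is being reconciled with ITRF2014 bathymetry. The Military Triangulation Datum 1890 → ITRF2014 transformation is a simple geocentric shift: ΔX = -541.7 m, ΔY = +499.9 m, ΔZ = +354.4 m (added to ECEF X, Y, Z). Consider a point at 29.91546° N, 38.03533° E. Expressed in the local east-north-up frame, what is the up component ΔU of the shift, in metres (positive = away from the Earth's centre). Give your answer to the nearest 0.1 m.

At φ = 29.91546°, λ = 38.03533°: sin φ = 0.498722, cos φ = 0.866762, sin λ = 0.616147, cos λ = 0.787631.
ΔU = cos φ cos λ·ΔX + cos φ sin λ·ΔY + sin φ·ΔZ = (0.866762)(0.787631)(-541.7) + (0.866762)(0.616147)(499.9) + (0.498722)(354.4) = 73.91 m.

ΔU = 73.9 m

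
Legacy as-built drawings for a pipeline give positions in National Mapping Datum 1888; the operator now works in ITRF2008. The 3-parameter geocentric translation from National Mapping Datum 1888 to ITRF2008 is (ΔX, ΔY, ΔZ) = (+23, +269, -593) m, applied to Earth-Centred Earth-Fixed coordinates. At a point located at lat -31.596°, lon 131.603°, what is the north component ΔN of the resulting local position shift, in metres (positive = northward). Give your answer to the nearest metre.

At φ = -31.596°, λ = 131.603°: sin φ = -0.523926, cos φ = 0.851764, sin λ = 0.747763, cos λ = -0.663965.
ΔN = −sin φ cos λ·ΔX − sin φ sin λ·ΔY + cos φ·ΔZ = −(-0.523926)(-0.663965)(23) − (-0.523926)(0.747763)(269) + (0.851764)(-593) = -407.71 m.

ΔN = -408 m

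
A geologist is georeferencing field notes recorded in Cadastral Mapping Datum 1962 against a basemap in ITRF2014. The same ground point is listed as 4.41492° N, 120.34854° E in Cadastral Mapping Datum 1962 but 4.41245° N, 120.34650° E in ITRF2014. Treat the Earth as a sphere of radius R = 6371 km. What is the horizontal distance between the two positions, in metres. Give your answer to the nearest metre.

356 m

Δφ = 4.41245° − 4.41492° = -0.00247°; Δλ = 120.34650° − 120.34854° = -0.00204°.
1° along a meridian = πR/180 = 111195 m.
ΔN = Δφ × 111195 = -274.7 m; ΔE = Δλ × 111195 × cos(4.41492°) = -0.00204 × 111195 × 0.997033 = -226.2 m.
Distance = √(ΔE² + ΔN²) = √((-226.2)² + (-274.7)²) = 355.8 m.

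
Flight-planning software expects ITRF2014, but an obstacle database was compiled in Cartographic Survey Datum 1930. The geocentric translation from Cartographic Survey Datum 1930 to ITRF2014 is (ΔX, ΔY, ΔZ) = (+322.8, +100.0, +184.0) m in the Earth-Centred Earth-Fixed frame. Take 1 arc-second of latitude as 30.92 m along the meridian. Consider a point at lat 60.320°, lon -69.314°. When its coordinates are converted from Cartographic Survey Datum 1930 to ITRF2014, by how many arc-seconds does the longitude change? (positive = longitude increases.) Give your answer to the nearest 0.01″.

sin φ = 0.868804, cos φ = 0.495155, sin λ = -0.935530, cos λ = 0.353246.
East component: ΔE = −sin λ·ΔX + cos λ·ΔY = −(-0.935530)(322.8) + (0.353246)(100.0) = 337.31 m.
1° of latitude spans 3600 × 30.92 = 111312 m; at latitude φ, 1° of longitude spans that × cos φ = 55116.7 m, so Δλ = 337.31 / 55116.7 × 3600 = 22.032″.

Δλ = 22.03″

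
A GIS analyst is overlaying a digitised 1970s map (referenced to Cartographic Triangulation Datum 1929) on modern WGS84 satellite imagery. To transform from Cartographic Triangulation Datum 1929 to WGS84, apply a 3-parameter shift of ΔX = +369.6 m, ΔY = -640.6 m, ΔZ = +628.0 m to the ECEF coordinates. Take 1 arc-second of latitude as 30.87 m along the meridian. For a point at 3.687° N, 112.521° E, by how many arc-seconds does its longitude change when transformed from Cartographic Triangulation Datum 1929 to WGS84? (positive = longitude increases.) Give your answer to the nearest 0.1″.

Δλ = -3.1″

sin φ = 0.064306, cos φ = 0.997930, sin λ = 0.923739, cos λ = -0.383022.
East component: ΔE = −sin λ·ΔX + cos λ·ΔY = −(0.923739)(369.6) + (-0.383022)(-640.6) = -96.05 m.
1° of latitude spans 3600 × 30.87 = 111132 m; at latitude φ, 1° of longitude spans that × cos φ = 110902.0 m, so Δλ = -96.05 / 110902.0 × 3600 = -3.118″.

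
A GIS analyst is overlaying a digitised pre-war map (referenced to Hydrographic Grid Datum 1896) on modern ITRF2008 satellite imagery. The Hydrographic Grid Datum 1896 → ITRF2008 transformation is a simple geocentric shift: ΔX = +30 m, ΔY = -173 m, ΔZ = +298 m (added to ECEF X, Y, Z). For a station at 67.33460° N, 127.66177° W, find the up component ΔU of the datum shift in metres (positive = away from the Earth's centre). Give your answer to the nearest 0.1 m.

At φ = 67.33460°, λ = -127.66177°: sin φ = 0.922771, cos φ = 0.385349, sin λ = -0.791631, cos λ = -0.610999.
ΔU = cos φ cos λ·ΔX + cos φ sin λ·ΔY + sin φ·ΔZ = (0.385349)(-0.610999)(30) + (0.385349)(-0.791631)(-173) + (0.922771)(298) = 320.70 m.

ΔU = 320.7 m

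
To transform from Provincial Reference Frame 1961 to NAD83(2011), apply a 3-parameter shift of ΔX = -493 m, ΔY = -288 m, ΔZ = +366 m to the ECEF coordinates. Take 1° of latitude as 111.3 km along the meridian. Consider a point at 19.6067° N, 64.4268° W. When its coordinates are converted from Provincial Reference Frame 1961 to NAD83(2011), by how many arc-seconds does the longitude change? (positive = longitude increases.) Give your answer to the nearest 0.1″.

sin φ = 0.335562, cos φ = 0.942018, sin λ = -0.902035, cos λ = 0.431664.
East component: ΔE = −sin λ·ΔX + cos λ·ΔY = −(-0.902035)(-493) + (0.431664)(-288) = -569.02 m.
1° of latitude spans 111300 m; at latitude φ, 1° of longitude spans that × cos φ = 104846.6 m, so Δλ = -569.02 / 104846.6 × 3600 = -19.538″.

Δλ = -19.5″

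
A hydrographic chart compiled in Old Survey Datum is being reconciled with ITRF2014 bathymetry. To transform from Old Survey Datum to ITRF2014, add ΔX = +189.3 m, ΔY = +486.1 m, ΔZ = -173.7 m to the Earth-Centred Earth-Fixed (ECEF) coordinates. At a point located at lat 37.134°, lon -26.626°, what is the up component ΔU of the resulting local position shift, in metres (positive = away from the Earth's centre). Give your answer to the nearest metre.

ΔU = -144 m

The local up (radial) axis is (cos φ cos λ, cos φ sin λ, sin φ), giving ΔU = 134.910 − 173.678 − 104.859 = -143.63 m.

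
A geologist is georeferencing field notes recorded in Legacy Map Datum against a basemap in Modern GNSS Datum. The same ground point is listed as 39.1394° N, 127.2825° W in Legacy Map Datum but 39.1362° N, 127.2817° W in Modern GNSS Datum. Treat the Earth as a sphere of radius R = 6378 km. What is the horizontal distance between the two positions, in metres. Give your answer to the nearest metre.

363 m

Δφ = 39.1362° − 39.1394° = -0.0032°; Δλ = -127.2817° − -127.2825° = +0.0008°.
1° along a meridian = πR/180 = 111317 m.
ΔN = Δφ × 111317 = -356.2 m; ΔE = Δλ × 111317 × cos(39.1394°) = +0.0008 × 111317 × 0.775613 = 69.1 m.
Distance = √(ΔE² + ΔN²) = √(69.1² + (-356.2)²) = 362.8 m.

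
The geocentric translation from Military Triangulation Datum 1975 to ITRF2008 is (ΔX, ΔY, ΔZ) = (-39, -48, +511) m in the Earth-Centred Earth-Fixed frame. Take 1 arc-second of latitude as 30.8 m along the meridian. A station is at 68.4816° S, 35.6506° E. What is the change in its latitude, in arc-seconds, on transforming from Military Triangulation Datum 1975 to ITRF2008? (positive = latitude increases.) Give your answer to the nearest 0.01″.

sin φ = -0.930300, cos φ = 0.366800, sin λ = 0.582841, cos λ = 0.812586.
North component: ΔN = −sin φ cos λ·ΔX − sin φ sin λ·ΔY + cos φ·ΔZ = −(-0.930300)(0.812586)(-39) − (-0.930300)(0.582841)(-48) + (0.366800)(511) = 131.93 m.
1° of latitude spans 3600 × 30.80 = 110880 m, so Δφ = 131.93 / 110880 × 3600 = 4.283″.

Δφ = 4.28″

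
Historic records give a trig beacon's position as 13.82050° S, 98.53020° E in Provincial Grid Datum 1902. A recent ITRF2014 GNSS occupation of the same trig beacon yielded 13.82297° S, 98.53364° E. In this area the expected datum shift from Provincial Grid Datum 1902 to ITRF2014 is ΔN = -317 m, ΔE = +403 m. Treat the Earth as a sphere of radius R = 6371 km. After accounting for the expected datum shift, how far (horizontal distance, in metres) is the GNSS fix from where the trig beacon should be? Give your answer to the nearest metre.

53 m

Observed coordinate differences: Δφ = -0.00247°, Δλ = +0.00344°.
Converting to metres (1° lat = 111195 m, cos φ = 0.971049): observed ΔN = -274.7 m, observed ΔE = 371.4 m.
Subtracting the expected shift leaves a residual of -274.7 − (-317) = 42.3 m north and 371.4 − (403) = -31.6 m east.
Residual distance = √(42.3² + (-31.6)²) = 52.8 m.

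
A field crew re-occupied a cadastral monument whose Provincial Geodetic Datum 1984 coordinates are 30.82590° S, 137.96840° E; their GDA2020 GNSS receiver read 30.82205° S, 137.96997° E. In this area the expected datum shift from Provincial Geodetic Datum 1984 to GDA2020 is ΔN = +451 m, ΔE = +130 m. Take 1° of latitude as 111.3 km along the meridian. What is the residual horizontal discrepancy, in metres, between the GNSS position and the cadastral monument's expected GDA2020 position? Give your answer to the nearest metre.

30 m

Observed coordinate differences: Δφ = +0.00385°, Δλ = +0.00157°.
Converting to metres (1° lat = 111300 m, cos φ = 0.858728): observed ΔN = 428.5 m, observed ΔE = 150.1 m.
Subtracting the expected shift leaves a residual of 428.5 − (451) = -22.5 m north and 150.1 − (130) = 20.1 m east.
Residual distance = √((-22.5)² + 20.1²) = 30.1 m.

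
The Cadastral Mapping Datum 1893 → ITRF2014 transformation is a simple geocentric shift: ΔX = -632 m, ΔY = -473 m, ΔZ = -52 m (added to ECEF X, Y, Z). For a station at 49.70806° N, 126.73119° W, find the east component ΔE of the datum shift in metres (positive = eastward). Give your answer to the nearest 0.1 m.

ΔE = -223.6 m

At φ = 49.70806°, λ = -126.73119°: sin φ = 0.762759, cos φ = 0.646682, sin λ = -0.801450, cos λ = -0.598062.
ΔE = −sin λ·ΔX + cos λ·ΔY = −(-0.801450)·(-632) + (-0.598062)·(-473) = -223.63 m.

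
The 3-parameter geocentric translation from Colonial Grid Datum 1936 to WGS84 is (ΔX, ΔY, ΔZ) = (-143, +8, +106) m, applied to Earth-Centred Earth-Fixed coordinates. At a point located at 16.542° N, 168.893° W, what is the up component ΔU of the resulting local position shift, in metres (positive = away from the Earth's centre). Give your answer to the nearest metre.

ΔU = 163 m

At φ = 16.542°, λ = -168.893°: sin φ = 0.284718, cos φ = 0.958611, sin λ = -0.192642, cos λ = -0.981269.
ΔU = cos φ cos λ·ΔX + cos φ sin λ·ΔY + sin φ·ΔZ = (0.958611)(-0.981269)(-143) + (0.958611)(-0.192642)(8) + (0.284718)(106) = 163.22 m.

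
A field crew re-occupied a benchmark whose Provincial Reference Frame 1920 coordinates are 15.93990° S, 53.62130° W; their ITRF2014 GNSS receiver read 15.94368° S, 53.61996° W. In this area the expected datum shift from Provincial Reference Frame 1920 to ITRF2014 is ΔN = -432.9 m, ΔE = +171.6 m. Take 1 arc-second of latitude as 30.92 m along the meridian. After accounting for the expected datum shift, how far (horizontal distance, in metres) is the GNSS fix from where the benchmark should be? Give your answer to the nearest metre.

Observed coordinate differences: Δφ = -0.00378°, Δλ = +0.00134°.
Converting to metres (1° lat = 111312 m, cos φ = 0.961550): observed ΔN = -420.8 m, observed ΔE = 143.4 m.
Subtracting the expected shift leaves a residual of -420.8 − (-432.9) = 12.1 m north and 143.4 − (171.6) = -28.2 m east.
Residual distance = √(12.1² + (-28.2)²) = 30.7 m.

31 m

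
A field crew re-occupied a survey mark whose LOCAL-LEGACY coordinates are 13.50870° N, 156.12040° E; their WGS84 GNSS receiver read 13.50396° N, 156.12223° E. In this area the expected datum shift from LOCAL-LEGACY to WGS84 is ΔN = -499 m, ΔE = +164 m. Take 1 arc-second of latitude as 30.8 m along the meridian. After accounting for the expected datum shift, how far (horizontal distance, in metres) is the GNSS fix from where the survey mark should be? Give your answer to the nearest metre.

Observed coordinate differences: Δφ = -0.00474°, Δλ = +0.00183°.
Converting to metres (1° lat = 110880 m, cos φ = 0.972334): observed ΔN = -525.6 m, observed ΔE = 197.3 m.
Subtracting the expected shift leaves a residual of -525.6 − (-499) = -26.6 m north and 197.3 − (164) = 33.3 m east.
Residual distance = √((-26.6)² + 33.3²) = 42.6 m.

43 m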